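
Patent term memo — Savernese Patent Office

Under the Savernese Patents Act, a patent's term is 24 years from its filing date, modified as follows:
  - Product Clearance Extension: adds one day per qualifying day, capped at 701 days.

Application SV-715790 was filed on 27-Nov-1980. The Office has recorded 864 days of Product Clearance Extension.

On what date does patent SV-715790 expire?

2006-10-29

Base term: filing date + 24 years → 27 November 2004.
Product Clearance Extension: 864 days claimed exceeds the 701-day cap, so +701 days → 29 October 2006.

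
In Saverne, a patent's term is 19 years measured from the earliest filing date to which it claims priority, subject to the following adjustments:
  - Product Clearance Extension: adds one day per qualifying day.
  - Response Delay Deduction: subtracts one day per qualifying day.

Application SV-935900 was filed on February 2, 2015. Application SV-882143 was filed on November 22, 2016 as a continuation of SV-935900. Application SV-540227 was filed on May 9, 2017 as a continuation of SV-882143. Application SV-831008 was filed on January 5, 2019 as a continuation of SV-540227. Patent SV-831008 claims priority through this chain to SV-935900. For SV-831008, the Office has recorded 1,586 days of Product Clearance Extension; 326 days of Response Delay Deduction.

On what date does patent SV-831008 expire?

July 16, 2037

Earliest priority filing: 2 February 2015.
Base term: 2 February 2015 + 19 years → 2 February 2034.
Product Clearance Extension: +1586 days → 7 June 2038.
Response Delay Deduction: −326 days → 16 July 2037.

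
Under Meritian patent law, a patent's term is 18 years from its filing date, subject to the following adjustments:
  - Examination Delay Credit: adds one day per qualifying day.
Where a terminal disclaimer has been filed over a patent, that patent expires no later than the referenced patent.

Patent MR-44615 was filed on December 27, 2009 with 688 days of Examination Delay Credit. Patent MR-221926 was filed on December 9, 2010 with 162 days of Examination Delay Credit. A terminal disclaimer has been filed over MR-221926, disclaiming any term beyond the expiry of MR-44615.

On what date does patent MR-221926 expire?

2029-05-20

Natural term of MR-221926:
  Base: filing + 18 years → 9 December 2028.
  Examination Delay Credit: +162 days → 20 May 2029.
Expiry of referenced patent MR-44615:
  Base: filing + 18 years → 27 December 2027.
  Examination Delay Credit: +688 days → 14 November 2029.
Terminal disclaimer: MR-221926 expires on the earlier of 20 May 2029 and 14 November 2029.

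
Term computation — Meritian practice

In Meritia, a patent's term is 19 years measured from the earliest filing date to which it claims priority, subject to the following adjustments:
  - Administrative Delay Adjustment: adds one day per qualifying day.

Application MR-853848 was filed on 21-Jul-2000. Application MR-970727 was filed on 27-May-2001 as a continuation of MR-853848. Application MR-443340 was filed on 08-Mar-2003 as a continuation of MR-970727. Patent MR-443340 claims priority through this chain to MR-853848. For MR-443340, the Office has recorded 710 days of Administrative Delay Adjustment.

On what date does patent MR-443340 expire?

2021-06-30

Earliest priority filing: 21 July 2000.
Base term: 21 July 2000 + 19 years → 21 July 2019.
Administrative Delay Adjustment: +710 days → 30 June 2021.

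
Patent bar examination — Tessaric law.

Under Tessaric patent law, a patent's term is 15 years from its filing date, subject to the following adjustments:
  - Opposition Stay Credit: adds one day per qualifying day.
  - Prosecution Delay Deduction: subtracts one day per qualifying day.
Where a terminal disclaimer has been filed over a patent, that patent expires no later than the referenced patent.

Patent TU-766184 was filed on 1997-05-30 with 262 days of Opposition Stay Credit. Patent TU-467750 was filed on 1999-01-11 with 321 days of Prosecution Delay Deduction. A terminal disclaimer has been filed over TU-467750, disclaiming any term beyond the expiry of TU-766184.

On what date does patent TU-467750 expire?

Natural term of TU-467750:
  Base: filing + 15 years → 11 January 2014.
  Prosecution Delay Deduction: −321 days → 24 February 2013.
Expiry of referenced patent TU-766184:
  Base: filing + 15 years → 30 May 2012.
  Opposition Stay Credit: +262 days → 16 February 2013.
Terminal disclaimer: TU-467750 expires on the earlier of 24 February 2013 and 16 February 2013.

2013-02-16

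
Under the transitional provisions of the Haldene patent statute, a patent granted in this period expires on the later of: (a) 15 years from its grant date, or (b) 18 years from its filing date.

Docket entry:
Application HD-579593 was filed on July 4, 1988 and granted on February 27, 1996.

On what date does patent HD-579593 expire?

(a) grant + 15 years → 27 February 2011.
(b) filing + 18 years → 4 July 2006.
Later of the two: 27 February 2011.

2011-02-27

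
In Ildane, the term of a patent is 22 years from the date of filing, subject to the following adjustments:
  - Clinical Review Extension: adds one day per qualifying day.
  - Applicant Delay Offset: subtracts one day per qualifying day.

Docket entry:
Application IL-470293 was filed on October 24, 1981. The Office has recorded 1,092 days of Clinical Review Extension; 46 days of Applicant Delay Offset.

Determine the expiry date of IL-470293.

2006-09-04

Base term: filing date + 22 years → 24 October 2003.
Clinical Review Extension: +1092 days → 20 October 2006.
Applicant Delay Offset: −46 days → 4 September 2006.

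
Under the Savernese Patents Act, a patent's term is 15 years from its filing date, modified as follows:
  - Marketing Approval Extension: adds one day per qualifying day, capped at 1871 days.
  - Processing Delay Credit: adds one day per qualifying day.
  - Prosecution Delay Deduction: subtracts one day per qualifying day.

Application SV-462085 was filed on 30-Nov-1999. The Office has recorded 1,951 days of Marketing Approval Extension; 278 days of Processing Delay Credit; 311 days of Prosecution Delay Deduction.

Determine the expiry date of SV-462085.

December 12, 2019

Base term: filing date + 15 years → 30 November 2014.
Marketing Approval Extension: 1951 days claimed exceeds the 1871-day cap, so +1871 days → 14 January 2020.
Processing Delay Credit: +278 days → 18 October 2020.
Prosecution Delay Deduction: −311 days → 12 December 2019.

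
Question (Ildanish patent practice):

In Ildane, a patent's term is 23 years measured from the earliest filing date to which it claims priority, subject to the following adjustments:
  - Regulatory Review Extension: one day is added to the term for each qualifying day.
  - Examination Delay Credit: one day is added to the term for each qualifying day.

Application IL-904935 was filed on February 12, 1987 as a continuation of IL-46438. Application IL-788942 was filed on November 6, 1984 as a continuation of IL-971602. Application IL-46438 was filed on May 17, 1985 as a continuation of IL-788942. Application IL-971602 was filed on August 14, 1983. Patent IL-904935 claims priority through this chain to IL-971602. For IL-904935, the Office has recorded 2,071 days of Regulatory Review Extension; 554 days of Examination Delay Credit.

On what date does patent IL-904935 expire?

Earliest priority filing: 14 August 1983.
Base term: 14 August 1983 + 23 years → 14 August 2006.
Regulatory Review Extension: +2071 days → 15 April 2012.
Examination Delay Credit: +554 days → 21 October 2013.

2013-10-21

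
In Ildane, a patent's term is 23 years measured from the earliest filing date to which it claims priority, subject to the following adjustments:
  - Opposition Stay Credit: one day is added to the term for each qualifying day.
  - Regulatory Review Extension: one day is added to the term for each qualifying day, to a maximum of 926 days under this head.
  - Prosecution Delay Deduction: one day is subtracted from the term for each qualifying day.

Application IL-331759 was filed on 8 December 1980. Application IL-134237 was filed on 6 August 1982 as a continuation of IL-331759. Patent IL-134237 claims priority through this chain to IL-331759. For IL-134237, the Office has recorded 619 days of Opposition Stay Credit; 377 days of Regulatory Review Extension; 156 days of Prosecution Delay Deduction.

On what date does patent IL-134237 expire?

2006-03-27

Earliest priority filing: 8 December 1980.
Base term: 8 December 1980 + 23 years → 8 December 2003.
Opposition Stay Credit: +619 days → 18 August 2005.
Regulatory Review Extension: 377 days (within the 926-day cap) → +377 days → 30 August 2006.
Prosecution Delay Deduction: −156 days → 27 March 2006.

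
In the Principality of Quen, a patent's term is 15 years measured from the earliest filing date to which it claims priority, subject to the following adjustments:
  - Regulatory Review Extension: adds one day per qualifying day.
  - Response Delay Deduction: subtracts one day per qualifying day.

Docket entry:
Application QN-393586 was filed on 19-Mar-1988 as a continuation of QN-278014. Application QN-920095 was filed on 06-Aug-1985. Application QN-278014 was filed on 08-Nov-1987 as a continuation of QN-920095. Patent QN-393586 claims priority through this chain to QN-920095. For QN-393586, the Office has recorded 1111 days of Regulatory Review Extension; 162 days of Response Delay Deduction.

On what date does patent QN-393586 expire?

Earliest priority filing: 6 August 1985.
Base term: 6 August 1985 + 15 years → 6 August 2000.
Regulatory Review Extension: +1111 days → 22 August 2003.
Response Delay Deduction: −162 days → 13 March 2003.

2003-03-13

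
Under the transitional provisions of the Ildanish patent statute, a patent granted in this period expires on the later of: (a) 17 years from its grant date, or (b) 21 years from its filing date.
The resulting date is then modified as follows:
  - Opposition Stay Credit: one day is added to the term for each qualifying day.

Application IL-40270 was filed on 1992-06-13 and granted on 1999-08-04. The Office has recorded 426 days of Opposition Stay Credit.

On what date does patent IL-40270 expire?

(a) grant + 17 years → 4 August 2016.
(b) filing + 21 years → 13 June 2013.
Later of the two: 4 August 2016.
Opposition Stay Credit: +426 days → 4 October 2017.

October 4, 2017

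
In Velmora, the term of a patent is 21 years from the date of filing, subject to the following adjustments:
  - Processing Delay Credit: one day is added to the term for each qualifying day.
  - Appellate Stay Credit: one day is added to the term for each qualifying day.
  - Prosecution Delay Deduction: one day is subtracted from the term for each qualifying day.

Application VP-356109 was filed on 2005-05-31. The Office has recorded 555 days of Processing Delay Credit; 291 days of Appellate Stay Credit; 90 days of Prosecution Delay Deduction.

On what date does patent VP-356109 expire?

June 25, 2028

Base term: filing date + 21 years → 31 May 2026.
Processing Delay Credit: +555 days → 7 December 2027.
Appellate Stay Credit: +291 days → 23 September 2028.
Prosecution Delay Deduction: −90 days → 25 June 2028.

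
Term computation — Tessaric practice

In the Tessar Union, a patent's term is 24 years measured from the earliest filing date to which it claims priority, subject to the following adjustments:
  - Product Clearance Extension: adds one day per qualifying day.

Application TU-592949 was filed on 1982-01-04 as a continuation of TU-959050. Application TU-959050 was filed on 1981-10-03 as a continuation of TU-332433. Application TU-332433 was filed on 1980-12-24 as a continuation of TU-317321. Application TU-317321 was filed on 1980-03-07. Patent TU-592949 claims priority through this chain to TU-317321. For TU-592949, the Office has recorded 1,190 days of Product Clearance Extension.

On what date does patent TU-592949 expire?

Earliest priority filing: 7 March 1980.
Base term: 7 March 1980 + 24 years → 7 March 2004.
Product Clearance Extension: +1190 days → 10 June 2007.

2007-06-10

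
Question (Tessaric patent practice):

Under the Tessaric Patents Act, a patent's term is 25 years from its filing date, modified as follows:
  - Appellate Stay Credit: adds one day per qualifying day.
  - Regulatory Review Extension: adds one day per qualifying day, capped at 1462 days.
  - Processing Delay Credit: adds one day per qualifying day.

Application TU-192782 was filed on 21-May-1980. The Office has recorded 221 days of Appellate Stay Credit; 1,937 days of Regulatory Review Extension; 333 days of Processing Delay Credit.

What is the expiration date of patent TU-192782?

2010-11-27

Base term: filing date + 25 years → 21 May 2005.
Appellate Stay Credit: +221 days → 28 December 2005.
Regulatory Review Extension: 1937 days claimed exceeds the 1462-day cap, so +1462 days → 29 December 2009.
Processing Delay Credit: +333 days → 27 November 2010.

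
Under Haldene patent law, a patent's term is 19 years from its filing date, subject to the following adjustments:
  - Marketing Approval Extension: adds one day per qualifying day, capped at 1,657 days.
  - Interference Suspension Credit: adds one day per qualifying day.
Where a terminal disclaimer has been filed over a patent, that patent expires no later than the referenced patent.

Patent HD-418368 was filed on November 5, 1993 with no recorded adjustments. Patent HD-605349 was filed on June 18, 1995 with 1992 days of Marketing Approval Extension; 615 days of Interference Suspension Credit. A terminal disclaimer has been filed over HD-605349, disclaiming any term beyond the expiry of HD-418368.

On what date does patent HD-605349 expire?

2012-11-05

Natural term of HD-605349:
  Base: filing + 19 years → 18 June 2014.
  Marketing Approval Extension: 1992 days claimed exceeds the 1657-day cap, so +1657 days → 31 December 2018.
  Interference Suspension Credit: +615 days → 6 September 2020.
Expiry of referenced patent HD-418368:
  Base: filing + 19 years → 5 November 2012.
Terminal disclaimer: HD-605349 expires on the earlier of 6 September 2020 and 5 November 2012.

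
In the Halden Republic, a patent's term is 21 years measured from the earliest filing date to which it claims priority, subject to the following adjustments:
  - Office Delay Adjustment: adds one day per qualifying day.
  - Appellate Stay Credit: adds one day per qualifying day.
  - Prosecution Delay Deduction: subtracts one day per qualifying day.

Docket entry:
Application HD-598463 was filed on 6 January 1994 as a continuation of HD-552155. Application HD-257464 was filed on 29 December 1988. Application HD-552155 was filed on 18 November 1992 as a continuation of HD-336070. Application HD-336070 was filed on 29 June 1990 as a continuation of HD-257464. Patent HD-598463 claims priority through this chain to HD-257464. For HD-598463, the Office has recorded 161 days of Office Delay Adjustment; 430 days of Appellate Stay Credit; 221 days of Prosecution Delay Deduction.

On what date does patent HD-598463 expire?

Earliest priority filing: 29 December 1988.
Base term: 29 December 1988 + 21 years → 29 December 2009.
Office Delay Adjustment: +161 days → 8 June 2010.
Appellate Stay Credit: +430 days → 12 August 2011.
Prosecution Delay Deduction: −221 days → 3 January 2011.

January 3, 2011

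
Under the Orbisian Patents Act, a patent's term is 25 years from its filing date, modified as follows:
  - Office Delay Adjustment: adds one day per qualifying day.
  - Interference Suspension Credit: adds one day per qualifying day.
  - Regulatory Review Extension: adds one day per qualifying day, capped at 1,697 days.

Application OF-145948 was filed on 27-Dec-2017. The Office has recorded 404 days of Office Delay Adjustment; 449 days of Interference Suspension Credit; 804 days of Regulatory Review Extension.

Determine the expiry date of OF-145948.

Base term: filing date + 25 years → 27 December 2042.
Office Delay Adjustment: +404 days → 4 February 2044.
Interference Suspension Credit: +449 days → 28 April 2045.
Regulatory Review Extension: 804 days (within the 1697-day cap) → +804 days → 11 July 2047.

2047-07-11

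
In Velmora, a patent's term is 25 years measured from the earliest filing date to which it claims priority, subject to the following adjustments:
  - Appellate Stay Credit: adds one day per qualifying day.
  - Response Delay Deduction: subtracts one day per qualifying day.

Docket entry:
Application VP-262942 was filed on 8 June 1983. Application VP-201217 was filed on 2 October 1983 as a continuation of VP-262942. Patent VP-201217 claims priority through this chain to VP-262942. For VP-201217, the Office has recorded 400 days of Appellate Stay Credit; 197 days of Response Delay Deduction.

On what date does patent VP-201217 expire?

Earliest priority filing: 8 June 1983.
Base term: 8 June 1983 + 25 years → 8 June 2008.
Appellate Stay Credit: +400 days → 13 July 2009.
Response Delay Deduction: −197 days → 28 December 2008.

December 28, 2008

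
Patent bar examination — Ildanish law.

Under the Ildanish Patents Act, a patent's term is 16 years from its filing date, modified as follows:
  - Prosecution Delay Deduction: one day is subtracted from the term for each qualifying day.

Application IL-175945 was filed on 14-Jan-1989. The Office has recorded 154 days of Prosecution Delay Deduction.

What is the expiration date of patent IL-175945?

August 13, 2004

Base term: filing date + 16 years → 14 January 2005.
Prosecution Delay Deduction: −154 days → 13 August 2004.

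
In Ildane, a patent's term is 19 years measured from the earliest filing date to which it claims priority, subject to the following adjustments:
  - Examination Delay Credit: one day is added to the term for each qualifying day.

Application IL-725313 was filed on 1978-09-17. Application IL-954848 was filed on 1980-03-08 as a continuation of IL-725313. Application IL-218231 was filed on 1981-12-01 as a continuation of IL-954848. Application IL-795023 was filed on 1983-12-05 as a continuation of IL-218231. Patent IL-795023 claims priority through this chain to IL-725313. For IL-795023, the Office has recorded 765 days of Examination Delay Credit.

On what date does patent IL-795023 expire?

Earliest priority filing: 17 September 1978.
Base term: 17 September 1978 + 19 years → 17 September 1997.
Examination Delay Credit: +765 days → 22 October 1999.

October 22, 1999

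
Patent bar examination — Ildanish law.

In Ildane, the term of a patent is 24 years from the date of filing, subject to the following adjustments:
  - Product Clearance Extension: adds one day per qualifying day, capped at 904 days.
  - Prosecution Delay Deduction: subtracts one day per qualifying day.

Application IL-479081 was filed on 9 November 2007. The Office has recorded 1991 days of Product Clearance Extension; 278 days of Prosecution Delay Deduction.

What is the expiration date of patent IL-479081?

2033-07-27

Base term: filing date + 24 years → 9 November 2031.
Product Clearance Extension: 1991 days claimed exceeds the 904-day cap, so +904 days → 1 May 2034.
Prosecution Delay Deduction: −278 days → 27 July 2033.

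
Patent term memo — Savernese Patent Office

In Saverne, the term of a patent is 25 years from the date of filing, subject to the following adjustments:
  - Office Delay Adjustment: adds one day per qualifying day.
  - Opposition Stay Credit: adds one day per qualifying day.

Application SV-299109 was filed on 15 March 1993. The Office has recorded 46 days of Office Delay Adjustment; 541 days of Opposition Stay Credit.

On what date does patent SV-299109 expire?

Base term: filing date + 25 years → 15 March 2018.
Office Delay Adjustment: +46 days → 30 April 2018.
Opposition Stay Credit: +541 days → 23 October 2019.

2019-10-23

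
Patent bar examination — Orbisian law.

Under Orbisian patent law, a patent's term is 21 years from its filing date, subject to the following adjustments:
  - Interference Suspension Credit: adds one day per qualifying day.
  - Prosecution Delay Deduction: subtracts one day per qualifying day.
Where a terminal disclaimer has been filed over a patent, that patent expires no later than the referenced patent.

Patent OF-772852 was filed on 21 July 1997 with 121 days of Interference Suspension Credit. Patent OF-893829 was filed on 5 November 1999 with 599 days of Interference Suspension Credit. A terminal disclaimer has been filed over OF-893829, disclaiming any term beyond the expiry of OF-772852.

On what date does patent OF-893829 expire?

Natural term of OF-893829:
  Base: filing + 21 years → 5 November 2020.
  Interference Suspension Credit: +599 days → 27 June 2022.
Expiry of referenced patent OF-772852:
  Base: filing + 21 years → 21 July 2018.
  Interference Suspension Credit: +121 days → 19 November 2018.
Terminal disclaimer: OF-893829 expires on the earlier of 27 June 2022 and 19 November 2018.

November 19, 2018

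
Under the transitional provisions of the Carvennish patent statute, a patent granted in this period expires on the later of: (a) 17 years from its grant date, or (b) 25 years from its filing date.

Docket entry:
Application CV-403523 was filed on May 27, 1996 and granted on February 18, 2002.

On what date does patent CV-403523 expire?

(a) grant + 17 years → 18 February 2019.
(b) filing + 25 years → 27 May 2021.
Later of the two: 27 May 2021.

May 27, 2021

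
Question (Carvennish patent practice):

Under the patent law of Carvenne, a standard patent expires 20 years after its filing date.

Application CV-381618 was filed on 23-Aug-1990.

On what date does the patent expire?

Filing date + 20 years → 23 August 2010.

2010-08-23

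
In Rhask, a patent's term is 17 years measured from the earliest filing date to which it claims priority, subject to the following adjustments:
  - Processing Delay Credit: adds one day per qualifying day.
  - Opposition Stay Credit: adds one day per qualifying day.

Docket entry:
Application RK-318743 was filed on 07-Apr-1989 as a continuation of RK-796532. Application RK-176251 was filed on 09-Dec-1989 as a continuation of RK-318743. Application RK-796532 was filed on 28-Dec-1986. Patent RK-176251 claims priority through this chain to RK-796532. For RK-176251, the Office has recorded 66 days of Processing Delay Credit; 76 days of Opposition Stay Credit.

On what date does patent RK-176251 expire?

2004-05-18

Earliest priority filing: 28 December 1986.
Base term: 28 December 1986 + 17 years → 28 December 2003.
Processing Delay Credit: +66 days → 3 March 2004.
Opposition Stay Credit: +76 days → 18 May 2004.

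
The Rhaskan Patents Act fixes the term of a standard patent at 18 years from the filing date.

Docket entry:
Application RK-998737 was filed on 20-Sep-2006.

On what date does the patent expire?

Filing date + 18 years → 20 September 2024.

September 20, 2024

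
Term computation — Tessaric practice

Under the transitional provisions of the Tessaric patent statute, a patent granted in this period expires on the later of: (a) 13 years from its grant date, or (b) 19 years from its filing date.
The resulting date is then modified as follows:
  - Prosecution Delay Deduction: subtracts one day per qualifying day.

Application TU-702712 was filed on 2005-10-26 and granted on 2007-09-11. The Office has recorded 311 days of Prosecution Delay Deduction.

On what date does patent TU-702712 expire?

(a) grant + 13 years → 11 September 2020.
(b) filing + 19 years → 26 October 2024.
Later of the two: 26 October 2024.
Prosecution Delay Deduction: −311 days → 20 December 2023.

2023-12-20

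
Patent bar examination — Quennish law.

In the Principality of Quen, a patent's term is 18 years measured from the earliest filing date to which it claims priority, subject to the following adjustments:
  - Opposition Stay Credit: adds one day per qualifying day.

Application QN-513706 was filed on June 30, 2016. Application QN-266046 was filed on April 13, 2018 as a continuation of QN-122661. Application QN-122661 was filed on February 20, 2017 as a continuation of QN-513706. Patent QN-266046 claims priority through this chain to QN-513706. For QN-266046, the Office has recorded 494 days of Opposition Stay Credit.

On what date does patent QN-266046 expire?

November 6, 2035

Earliest priority filing: 30 June 2016.
Base term: 30 June 2016 + 18 years → 30 June 2034.
Opposition Stay Credit: +494 days → 6 November 2035.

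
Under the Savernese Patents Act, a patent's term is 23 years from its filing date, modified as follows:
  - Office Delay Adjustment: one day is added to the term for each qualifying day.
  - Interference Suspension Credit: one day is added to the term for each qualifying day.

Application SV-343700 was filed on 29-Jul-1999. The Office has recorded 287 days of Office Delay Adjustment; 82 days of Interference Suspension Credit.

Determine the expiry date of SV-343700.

Base term: filing date + 23 years → 29 July 2022.
Office Delay Adjustment: +287 days → 12 May 2023.
Interference Suspension Credit: +82 days → 2 August 2023.

August 2, 2023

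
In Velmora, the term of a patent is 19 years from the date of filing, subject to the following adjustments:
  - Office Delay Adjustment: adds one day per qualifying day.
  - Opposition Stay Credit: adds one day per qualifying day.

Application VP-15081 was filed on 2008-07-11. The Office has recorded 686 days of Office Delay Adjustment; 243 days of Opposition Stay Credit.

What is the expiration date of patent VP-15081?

Base term: filing date + 19 years → 11 July 2027.
Office Delay Adjustment: +686 days → 27 May 2029.
Opposition Stay Credit: +243 days → 25 January 2030.

January 25, 2030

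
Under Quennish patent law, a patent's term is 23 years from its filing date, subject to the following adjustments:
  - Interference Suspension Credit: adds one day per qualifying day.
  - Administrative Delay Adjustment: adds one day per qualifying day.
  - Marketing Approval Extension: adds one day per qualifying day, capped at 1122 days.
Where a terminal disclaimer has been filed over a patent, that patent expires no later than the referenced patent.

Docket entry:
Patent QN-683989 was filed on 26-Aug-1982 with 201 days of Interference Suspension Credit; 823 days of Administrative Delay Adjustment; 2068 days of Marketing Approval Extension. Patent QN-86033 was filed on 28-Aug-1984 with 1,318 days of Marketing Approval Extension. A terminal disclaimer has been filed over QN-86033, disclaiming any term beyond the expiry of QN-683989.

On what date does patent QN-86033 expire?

2010-09-23

Natural term of QN-86033:
  Base: filing + 23 years → 28 August 2007.
  Marketing Approval Extension: 1318 days claimed exceeds the 1122-day cap, so +1122 days → 23 September 2010.
Expiry of referenced patent QN-683989:
  Base: filing + 23 years → 26 August 2005.
  Interference Suspension Credit: +201 days → 15 March 2006.
  Administrative Delay Adjustment: +823 days → 15 June 2008.
  Marketing Approval Extension: 2068 days claimed exceeds the 1122-day cap, so +1122 days → 12 July 2011.
Terminal disclaimer: QN-86033 expires on the earlier of 23 September 2010 and 12 July 2011.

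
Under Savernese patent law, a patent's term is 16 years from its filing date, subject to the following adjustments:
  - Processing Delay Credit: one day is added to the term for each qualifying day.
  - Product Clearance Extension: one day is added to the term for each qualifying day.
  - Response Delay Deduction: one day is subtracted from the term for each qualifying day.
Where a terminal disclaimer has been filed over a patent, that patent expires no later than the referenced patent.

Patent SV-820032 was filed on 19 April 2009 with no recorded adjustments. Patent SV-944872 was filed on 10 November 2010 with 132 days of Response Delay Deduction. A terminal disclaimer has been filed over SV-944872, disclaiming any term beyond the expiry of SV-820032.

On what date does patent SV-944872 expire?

Natural term of SV-944872:
  Base: filing + 16 years → 10 November 2026.
  Response Delay Deduction: −132 days → 1 July 2026.
Expiry of referenced patent SV-820032:
  Base: filing + 16 years → 19 April 2025.
Terminal disclaimer: SV-944872 expires on the earlier of 1 July 2026 and 19 April 2025.

April 19, 2025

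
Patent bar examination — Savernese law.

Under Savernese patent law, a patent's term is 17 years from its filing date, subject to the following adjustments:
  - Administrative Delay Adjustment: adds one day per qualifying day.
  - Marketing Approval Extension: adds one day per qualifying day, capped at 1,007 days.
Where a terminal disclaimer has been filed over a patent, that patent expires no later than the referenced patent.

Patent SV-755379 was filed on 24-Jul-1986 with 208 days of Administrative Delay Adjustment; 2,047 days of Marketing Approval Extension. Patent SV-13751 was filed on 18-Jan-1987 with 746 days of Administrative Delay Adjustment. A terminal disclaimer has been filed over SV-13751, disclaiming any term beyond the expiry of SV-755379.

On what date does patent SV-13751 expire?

Natural term of SV-13751:
  Base: filing + 17 years → 18 January 2004.
  Administrative Delay Adjustment: +746 days → 2 February 2006.
Expiry of referenced patent SV-755379:
  Base: filing + 17 years → 24 July 2003.
  Administrative Delay Adjustment: +208 days → 17 February 2004.
  Marketing Approval Extension: 2047 days claimed exceeds the 1007-day cap, so +1007 days → 20 November 2006.
Terminal disclaimer: SV-13751 expires on the earlier of 2 February 2006 and 20 November 2006.

2006-02-02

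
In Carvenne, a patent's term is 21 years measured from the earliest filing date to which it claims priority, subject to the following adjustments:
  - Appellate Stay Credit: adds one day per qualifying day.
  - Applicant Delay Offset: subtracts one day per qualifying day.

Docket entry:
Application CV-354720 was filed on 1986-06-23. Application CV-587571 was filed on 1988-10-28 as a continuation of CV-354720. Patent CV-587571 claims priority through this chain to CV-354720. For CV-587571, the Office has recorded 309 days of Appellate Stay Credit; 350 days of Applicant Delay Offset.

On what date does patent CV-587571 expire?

May 13, 2007

Earliest priority filing: 23 June 1986.
Base term: 23 June 1986 + 21 years → 23 June 2007.
Appellate Stay Credit: +309 days → 27 April 2008.
Applicant Delay Offset: −350 days → 13 May 2007.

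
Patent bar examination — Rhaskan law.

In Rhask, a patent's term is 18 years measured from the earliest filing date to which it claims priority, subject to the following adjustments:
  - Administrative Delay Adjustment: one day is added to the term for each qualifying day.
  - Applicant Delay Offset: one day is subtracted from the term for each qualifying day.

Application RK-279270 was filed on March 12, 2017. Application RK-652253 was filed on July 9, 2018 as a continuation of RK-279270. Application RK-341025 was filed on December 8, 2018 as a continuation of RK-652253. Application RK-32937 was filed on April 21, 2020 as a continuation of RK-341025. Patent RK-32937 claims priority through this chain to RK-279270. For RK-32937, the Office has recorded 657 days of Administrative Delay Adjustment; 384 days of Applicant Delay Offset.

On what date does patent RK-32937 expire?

Earliest priority filing: 12 March 2017.
Base term: 12 March 2017 + 18 years → 12 March 2035.
Administrative Delay Adjustment: +657 days → 28 December 2036.
Applicant Delay Offset: −384 days → 10 December 2035.

December 10, 2035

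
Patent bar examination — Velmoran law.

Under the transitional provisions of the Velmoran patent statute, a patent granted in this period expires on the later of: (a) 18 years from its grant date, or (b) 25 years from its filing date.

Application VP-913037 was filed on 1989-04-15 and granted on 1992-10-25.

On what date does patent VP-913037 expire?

(a) grant + 18 years → 25 October 2010.
(b) filing + 25 years → 15 April 2014.
Later of the two: 15 April 2014.

2014-04-15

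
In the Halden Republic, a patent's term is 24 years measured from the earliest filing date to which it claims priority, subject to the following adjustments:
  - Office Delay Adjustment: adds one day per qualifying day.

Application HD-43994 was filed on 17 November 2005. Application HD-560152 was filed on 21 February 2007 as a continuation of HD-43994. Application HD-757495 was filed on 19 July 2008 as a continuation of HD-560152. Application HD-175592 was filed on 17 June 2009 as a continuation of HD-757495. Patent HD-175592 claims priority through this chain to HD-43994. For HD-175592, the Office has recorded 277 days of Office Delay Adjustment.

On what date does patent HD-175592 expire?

Earliest priority filing: 17 November 2005.
Base term: 17 November 2005 + 24 years → 17 November 2029.
Office Delay Adjustment: +277 days → 21 August 2030.

August 21, 2030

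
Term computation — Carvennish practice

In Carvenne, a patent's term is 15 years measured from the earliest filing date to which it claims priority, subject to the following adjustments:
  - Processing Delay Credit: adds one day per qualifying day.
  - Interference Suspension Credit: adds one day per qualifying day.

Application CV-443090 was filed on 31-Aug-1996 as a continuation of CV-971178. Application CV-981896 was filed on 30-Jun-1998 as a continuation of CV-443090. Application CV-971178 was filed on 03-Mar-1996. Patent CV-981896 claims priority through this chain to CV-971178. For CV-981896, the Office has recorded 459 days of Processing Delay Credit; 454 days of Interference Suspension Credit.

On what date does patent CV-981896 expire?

Earliest priority filing: 3 March 1996.
Base term: 3 March 1996 + 15 years → 3 March 2011.
Processing Delay Credit: +459 days → 4 June 2012.
Interference Suspension Credit: +454 days → 1 September 2013.

September 1, 2013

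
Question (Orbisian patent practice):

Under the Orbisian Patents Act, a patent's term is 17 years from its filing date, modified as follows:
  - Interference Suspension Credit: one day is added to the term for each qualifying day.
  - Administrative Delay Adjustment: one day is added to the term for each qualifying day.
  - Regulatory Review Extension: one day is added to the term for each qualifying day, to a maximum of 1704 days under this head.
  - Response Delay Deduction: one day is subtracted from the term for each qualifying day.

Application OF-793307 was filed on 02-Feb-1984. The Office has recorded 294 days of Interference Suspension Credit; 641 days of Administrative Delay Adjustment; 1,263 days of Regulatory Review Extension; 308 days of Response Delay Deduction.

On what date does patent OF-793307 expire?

Base term: filing date + 17 years → 2 February 2001.
Interference Suspension Credit: +294 days → 23 November 2001.
Administrative Delay Adjustment: +641 days → 26 August 2003.
Regulatory Review Extension: 1263 days (within the 1704-day cap) → +1263 days → 9 February 2007.
Response Delay Deduction: −308 days → 7 April 2006.

April 7, 2006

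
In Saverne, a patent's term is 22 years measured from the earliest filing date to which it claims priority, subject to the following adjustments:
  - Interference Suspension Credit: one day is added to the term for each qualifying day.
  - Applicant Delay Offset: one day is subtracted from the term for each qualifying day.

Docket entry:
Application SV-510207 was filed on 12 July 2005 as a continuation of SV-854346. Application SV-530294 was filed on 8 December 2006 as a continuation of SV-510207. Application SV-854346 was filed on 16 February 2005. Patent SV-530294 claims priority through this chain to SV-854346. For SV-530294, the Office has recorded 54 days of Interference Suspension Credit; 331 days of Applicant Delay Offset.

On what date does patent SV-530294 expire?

Earliest priority filing: 16 February 2005.
Base term: 16 February 2005 + 22 years → 16 February 2027.
Interference Suspension Credit: +54 days → 11 April 2027.
Applicant Delay Offset: −331 days → 15 May 2026.

2026-05-15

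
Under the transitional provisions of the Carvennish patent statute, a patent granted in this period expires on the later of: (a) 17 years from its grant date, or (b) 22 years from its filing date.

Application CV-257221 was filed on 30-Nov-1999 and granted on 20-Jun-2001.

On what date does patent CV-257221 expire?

2021-11-30

(a) grant + 17 years → 20 June 2018.
(b) filing + 22 years → 30 November 2021.
Later of the two: 30 November 2021.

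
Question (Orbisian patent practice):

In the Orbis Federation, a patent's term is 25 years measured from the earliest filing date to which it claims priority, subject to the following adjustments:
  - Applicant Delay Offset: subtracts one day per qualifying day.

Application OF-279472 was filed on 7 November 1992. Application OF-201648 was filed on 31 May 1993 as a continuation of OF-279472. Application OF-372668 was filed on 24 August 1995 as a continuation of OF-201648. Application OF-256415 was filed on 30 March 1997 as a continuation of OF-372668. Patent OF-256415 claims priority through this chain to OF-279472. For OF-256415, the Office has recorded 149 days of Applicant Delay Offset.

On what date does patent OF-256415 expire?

June 11, 2017

Earliest priority filing: 7 November 1992.
Base term: 7 November 1992 + 25 years → 7 November 2017.
Applicant Delay Offset: −149 days → 11 June 2017.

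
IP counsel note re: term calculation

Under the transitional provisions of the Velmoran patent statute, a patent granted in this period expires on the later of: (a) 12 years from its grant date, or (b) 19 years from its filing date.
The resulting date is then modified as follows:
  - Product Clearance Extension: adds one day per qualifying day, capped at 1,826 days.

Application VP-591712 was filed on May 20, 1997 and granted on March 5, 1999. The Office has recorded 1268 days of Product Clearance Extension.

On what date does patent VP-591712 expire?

November 9, 2019

(a) grant + 12 years → 5 March 2011.
(b) filing + 19 years → 20 May 2016.
Later of the two: 20 May 2016.
Product Clearance Extension: 1268 days (within the 1826-day cap) → +1268 days → 9 November 2019.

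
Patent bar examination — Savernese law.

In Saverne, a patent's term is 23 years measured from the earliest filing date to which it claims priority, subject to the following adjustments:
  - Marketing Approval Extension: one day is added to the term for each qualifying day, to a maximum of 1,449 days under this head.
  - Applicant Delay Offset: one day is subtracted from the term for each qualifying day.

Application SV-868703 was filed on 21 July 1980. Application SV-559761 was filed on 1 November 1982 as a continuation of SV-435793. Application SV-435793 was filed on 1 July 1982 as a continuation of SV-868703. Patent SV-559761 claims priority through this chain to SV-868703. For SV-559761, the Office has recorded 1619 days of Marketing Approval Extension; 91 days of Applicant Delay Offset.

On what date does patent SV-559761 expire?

Earliest priority filing: 21 July 1980.
Base term: 21 July 1980 + 23 years → 21 July 2003.
Marketing Approval Extension: 1619 days claimed exceeds the 1449-day cap, so +1449 days → 9 July 2007.
Applicant Delay Offset: −91 days → 9 April 2007.

2007-04-09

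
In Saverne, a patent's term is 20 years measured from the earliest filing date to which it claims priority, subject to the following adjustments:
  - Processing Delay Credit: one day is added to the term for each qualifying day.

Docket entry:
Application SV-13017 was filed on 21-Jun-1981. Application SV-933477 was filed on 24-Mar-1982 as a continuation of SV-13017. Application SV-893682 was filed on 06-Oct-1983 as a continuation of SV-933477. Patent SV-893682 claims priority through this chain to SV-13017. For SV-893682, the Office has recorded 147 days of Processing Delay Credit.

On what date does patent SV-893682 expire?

Earliest priority filing: 21 June 1981.
Base term: 21 June 1981 + 20 years → 21 June 2001.
Processing Delay Credit: +147 days → 15 November 2001.

November 15, 2001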